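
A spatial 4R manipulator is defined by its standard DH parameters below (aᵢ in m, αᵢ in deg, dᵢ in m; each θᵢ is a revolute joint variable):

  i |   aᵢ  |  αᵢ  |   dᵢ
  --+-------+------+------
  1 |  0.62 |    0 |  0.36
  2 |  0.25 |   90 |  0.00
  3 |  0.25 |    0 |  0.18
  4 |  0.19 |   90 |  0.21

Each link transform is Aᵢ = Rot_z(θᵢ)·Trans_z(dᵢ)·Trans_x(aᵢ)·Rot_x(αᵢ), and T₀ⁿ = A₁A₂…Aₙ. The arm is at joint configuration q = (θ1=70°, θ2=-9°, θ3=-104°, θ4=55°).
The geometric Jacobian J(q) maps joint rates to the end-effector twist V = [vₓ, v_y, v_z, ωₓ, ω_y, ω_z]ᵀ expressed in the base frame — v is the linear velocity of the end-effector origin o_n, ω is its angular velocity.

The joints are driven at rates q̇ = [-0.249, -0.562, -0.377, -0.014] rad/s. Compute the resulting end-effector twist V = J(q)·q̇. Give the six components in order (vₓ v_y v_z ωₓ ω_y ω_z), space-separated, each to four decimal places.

o_n = [0.7055, 0.6683, -0.0260]
J₁: ẑ×o_n = [-0.6683, 0.7055, 0.0000], ω = ẑ
J2: z=[0.0000, 0.0000, 1.0000] o=[0.2121, 0.5826, 0.3600] → [-0.0857, 0.4934, 0.0000, 0.0000, 0.0000, 1.0000]
J3: z=[0.8746, -0.4848, 0.0000] o=[0.3333, 0.8013, 0.3600] → [0.1871, 0.3376, 0.0642, 0.8746, -0.4848, 0.0000]
J4: z=[0.8746, -0.4848, 0.0000] o=[0.4614, 0.6611, 0.1174] → [0.0695, 0.1254, 0.1247, 0.8746, -0.4848, 0.0000]
V = J·q̇ = [0.1431, -0.5820, -0.0259, -0.3420, 0.1896, -0.8110]

0.1431 -0.5820 -0.0259 -0.3420 0.1896 -0.8110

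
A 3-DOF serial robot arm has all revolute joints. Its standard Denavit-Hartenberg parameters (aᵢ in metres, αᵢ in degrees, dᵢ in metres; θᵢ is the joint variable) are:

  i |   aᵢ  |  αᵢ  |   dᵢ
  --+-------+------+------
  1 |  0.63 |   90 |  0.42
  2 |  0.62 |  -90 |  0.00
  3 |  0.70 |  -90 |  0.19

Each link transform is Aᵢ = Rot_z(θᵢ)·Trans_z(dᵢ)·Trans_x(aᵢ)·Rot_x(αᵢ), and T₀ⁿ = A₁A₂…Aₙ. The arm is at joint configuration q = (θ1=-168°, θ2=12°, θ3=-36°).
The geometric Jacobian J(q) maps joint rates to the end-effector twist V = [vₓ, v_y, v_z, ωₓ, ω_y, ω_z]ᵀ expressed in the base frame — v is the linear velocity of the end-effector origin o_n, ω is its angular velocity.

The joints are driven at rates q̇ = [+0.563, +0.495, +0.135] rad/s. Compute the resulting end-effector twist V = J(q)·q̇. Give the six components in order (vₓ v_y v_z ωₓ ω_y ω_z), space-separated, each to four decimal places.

0.1505 -1.0539 0.5664 -0.0755 0.4900 0.6950

o_n = [-1.7982, 0.0384, 0.8525]
J₁: ẑ×o_n = [-0.0384, -1.7982, 0.0000], ω = ẑ
J2: z=[-0.2079, 0.9781, 0.0000] o=[-0.6162, -0.1310, 0.4200] → [0.4230, 0.0899, 1.1209, -0.2079, 0.9781, 0.0000]
J3: z=[0.2034, 0.0432, 0.9781] o=[-1.2094, -0.2571, 0.5489] → [-0.2759, -0.6376, 0.0855, 0.2034, 0.0432, 0.9781]
V = J·q̇ = [0.1505, -1.0539, 0.5664, -0.0755, 0.4900, 0.6950]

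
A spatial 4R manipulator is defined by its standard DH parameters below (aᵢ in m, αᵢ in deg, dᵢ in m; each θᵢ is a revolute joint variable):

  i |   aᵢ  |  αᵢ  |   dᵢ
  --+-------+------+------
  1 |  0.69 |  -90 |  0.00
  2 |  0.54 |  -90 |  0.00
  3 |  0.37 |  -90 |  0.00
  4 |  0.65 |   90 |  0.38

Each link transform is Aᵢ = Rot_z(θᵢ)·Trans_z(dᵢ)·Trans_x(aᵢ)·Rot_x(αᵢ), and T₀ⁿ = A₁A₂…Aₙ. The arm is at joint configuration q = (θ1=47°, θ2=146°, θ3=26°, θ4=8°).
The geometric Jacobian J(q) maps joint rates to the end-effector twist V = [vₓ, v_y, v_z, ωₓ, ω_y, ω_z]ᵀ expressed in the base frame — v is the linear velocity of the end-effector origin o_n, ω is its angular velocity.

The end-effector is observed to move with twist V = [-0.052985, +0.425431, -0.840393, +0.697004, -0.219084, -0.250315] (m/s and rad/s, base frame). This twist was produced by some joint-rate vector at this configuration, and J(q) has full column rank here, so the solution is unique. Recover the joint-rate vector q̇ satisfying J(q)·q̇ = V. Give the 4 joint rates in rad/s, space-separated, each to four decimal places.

o_n = [0.3536, -0.7732, -0.7933]
J₁: ẑ×o_n = [0.7732, 0.3536, -0.0000], ω = ẑ
J2: z=[-0.7314, 0.6820, 0.0000] o=[0.4706, 0.5046, 0.0000] → [-0.5410, -0.5802, 1.0143, -0.7314, 0.6820, 0.0000]
J3: z=[-0.3814, -0.4090, 0.8290] o=[0.1653, 0.1772, -0.3020] → [0.9888, -0.0312, 0.4395, -0.3814, -0.4090, 0.8290]
J4: z=[0.9052, -0.3472, 0.2451] o=[0.0959, -0.1350, -0.4879] → [0.2624, 0.3396, -0.4882, 0.9052, -0.3472, 0.2451]
q̇ = J⁺·V = [0.1330, -0.5630, -0.4940, 0.1070]

0.1330 -0.5630 -0.4940 0.1070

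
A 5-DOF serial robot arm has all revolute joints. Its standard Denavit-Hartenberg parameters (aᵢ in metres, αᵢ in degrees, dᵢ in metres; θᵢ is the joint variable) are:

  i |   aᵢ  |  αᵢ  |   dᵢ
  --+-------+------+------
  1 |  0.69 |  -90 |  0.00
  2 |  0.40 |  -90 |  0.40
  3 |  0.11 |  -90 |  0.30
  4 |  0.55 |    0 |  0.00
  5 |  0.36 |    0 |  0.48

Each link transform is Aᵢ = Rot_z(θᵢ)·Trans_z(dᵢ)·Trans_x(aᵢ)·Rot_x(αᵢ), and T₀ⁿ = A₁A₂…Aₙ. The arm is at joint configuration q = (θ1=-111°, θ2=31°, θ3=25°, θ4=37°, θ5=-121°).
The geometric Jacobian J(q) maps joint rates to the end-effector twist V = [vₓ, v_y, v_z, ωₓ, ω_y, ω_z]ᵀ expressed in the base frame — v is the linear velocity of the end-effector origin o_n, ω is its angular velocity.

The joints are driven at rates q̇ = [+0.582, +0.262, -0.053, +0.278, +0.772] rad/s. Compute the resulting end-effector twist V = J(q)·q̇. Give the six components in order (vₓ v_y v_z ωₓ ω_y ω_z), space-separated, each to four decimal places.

0.4097 -0.5084 -0.1322 -0.5173 0.5768 0.8560

o_n = [-0.6751, -0.9689, -0.6558]
J₁: ẑ×o_n = [0.9689, -0.6751, 0.0000], ω = ẑ
J2: z=[0.9336, -0.3584, 0.0000] o=[-0.2473, -0.6442, 0.0000] → [0.2350, 0.6122, -0.4565, 0.9336, -0.3584, 0.0000]
J3: z=[0.1846, 0.4808, -0.8572] o=[0.0033, -1.1076, -0.2060] → [-0.0974, 0.6645, 0.3518, 0.1846, 0.4808, -0.8572]
J4: z=[-0.7163, 0.6630, 0.2177] o=[-0.0154, -1.0265, -0.5145] → [-0.1062, -0.2448, 0.3961, -0.7163, 0.6630, 0.2177]
J5: z=[-0.7163, 0.6630, 0.2177] o=[-0.3721, -1.4377, -0.4358] → [-0.2479, -0.2235, -0.1349, -0.7163, 0.6630, 0.2177]
V = J·q̇ = [0.4097, -0.5084, -0.1322, -0.5173, 0.5768, 0.8560]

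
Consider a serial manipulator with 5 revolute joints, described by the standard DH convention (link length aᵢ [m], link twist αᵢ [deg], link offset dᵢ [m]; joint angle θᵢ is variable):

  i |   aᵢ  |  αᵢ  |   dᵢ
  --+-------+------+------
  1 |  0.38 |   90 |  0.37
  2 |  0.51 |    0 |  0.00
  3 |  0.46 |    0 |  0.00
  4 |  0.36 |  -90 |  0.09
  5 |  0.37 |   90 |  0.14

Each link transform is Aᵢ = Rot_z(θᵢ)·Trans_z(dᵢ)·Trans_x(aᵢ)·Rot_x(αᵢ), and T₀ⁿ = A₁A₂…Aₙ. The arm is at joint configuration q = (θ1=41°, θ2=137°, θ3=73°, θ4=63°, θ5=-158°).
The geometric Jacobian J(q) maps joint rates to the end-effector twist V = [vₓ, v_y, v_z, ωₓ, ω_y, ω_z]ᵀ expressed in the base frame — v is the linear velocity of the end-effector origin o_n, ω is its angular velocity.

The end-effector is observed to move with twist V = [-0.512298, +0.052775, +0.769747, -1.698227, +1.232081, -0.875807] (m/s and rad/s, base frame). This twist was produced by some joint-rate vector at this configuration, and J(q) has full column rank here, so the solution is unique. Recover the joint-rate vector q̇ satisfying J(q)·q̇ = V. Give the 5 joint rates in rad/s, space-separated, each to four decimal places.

-0.8510 -0.7780 -0.9830 -0.2830 -0.4740

o_n = [-0.0392, -0.3370, 0.4782]
J₁: ẑ×o_n = [0.3370, -0.0392, 0.0000], ω = ẑ
J2: z=[0.6561, -0.7547, 0.0000] o=[0.2868, 0.2493, 0.3700] → [-0.0817, -0.0710, -0.6307, 0.6561, -0.7547, 0.0000]
J3: z=[0.6561, -0.7547, 0.0000] o=[0.0053, 0.0046, 0.7178] → [0.1808, 0.1572, -0.2577, 0.6561, -0.7547, 0.0000]
J4: z=[0.6561, -0.7547, 0.0000] o=[-0.2954, -0.2568, 0.4878] → [0.0072, 0.0063, 0.1407, 0.6561, -0.7547, 0.0000]
J5: z=[0.7537, 0.6552, 0.0523] o=[-0.2221, -0.3123, 0.1283] → [0.2305, -0.2542, -0.1384, 0.7537, 0.6552, 0.0523]
q̇ = J⁺·V = [-0.8510, -0.7780, -0.9830, -0.2830, -0.4740]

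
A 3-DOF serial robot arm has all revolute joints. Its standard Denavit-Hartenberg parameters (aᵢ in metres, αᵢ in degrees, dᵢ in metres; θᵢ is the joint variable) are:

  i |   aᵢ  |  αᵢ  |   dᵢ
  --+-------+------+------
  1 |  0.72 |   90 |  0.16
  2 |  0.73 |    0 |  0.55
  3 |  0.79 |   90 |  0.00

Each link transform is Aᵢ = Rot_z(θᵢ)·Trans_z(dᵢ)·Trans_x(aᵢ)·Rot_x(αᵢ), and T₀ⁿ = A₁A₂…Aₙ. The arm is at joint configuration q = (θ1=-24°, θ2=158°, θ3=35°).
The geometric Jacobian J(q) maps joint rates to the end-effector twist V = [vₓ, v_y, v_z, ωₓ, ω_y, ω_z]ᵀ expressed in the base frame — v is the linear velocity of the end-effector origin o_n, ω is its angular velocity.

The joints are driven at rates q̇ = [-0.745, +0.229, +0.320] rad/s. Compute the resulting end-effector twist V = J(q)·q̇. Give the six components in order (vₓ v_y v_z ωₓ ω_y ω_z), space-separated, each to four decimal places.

-0.1222 0.6470 -0.5776 -0.2233 -0.5015 -0.7450

o_n = [-0.8875, -0.2069, 0.2558]
J₁: ẑ×o_n = [0.2069, -0.8875, 0.0000], ω = ẑ
J2: z=[-0.4067, -0.9135, 0.0000] o=[0.6578, -0.2929, 0.1600] → [-0.0875, 0.0389, -1.4466, -0.4067, -0.9135, 0.0000]
J3: z=[-0.4067, -0.9135, 0.0000] o=[-0.1843, -0.5200, 0.4335] → [0.1623, -0.0723, -0.7698, -0.4067, -0.9135, 0.0000]
V = J·q̇ = [-0.1222, 0.6470, -0.5776, -0.2233, -0.5015, -0.7450]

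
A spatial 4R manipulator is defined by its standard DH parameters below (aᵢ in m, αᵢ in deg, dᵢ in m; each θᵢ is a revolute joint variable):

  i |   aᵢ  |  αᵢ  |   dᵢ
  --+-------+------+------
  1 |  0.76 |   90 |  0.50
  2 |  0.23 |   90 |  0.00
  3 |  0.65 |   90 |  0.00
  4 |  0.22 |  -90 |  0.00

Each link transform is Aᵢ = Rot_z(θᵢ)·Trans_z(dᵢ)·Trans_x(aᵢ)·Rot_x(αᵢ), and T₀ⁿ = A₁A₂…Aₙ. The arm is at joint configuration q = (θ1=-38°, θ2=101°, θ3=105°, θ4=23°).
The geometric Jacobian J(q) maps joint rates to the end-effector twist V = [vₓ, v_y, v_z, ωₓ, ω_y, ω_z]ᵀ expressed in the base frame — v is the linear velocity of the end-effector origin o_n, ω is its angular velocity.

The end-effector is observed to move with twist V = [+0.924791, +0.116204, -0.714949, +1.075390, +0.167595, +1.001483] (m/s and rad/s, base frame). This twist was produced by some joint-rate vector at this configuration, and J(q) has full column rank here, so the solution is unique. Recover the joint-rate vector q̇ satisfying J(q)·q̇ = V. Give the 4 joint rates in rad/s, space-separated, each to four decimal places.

0.5380 -0.8780 0.8190 0.3240

o_n = [0.1570, -1.1677, 0.5256]
J₁: ẑ×o_n = [1.1677, 0.1570, -0.0000], ω = ẑ
J2: z=[-0.6157, -0.7880, 0.0000] o=[0.5989, -0.4679, 0.5000] → [-0.0202, 0.0158, 0.0826, -0.6157, -0.7880, 0.0000]
J3: z=[0.7735, -0.6044, 0.1908] o=[0.5643, -0.4409, 0.7258] → [0.2597, 0.0771, -0.8083, 0.7735, -0.6044, 0.1908]
J4: z=[-0.3046, -0.0905, 0.9482] o=[0.2031, -0.9554, 0.5606] → [0.2044, -0.0543, 0.0605, -0.3046, -0.0905, 0.9482]
q̇ = J⁺·V = [0.5380, -0.8780, 0.8190, 0.3240]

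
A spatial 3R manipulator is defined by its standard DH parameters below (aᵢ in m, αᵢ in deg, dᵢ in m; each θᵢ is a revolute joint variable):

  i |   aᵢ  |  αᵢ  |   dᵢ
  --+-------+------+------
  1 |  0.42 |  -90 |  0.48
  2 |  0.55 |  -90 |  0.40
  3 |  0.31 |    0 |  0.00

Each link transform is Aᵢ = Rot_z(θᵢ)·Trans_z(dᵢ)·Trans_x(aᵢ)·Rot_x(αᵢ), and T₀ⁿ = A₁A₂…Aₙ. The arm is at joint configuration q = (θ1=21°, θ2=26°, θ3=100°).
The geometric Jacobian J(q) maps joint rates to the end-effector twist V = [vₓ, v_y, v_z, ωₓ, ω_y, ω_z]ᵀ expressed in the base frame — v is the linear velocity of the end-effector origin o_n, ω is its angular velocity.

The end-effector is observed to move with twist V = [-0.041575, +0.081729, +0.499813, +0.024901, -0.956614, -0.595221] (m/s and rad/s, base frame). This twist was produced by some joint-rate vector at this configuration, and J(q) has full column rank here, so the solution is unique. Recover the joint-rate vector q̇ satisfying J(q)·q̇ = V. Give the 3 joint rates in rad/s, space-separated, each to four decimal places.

o_n = [0.7745, 0.3987, 0.2625]
J₁: ẑ×o_n = [-0.3987, 0.7745, 0.0000], ω = ẑ
J2: z=[-0.3584, 0.9336, 0.0000] o=[0.3921, 0.1505, 0.4800] → [-0.2031, -0.0779, -0.4460, -0.3584, 0.9336, 0.0000]
J3: z=[-0.4093, -0.1571, -0.8988] o=[0.7103, 0.7011, 0.2389] → [-0.2755, -0.0481, 0.1338, -0.4093, -0.1571, -0.8988]
q̇ = J⁺·V = [0.0600, -0.9020, 0.7290]

0.0600 -0.9020 0.7290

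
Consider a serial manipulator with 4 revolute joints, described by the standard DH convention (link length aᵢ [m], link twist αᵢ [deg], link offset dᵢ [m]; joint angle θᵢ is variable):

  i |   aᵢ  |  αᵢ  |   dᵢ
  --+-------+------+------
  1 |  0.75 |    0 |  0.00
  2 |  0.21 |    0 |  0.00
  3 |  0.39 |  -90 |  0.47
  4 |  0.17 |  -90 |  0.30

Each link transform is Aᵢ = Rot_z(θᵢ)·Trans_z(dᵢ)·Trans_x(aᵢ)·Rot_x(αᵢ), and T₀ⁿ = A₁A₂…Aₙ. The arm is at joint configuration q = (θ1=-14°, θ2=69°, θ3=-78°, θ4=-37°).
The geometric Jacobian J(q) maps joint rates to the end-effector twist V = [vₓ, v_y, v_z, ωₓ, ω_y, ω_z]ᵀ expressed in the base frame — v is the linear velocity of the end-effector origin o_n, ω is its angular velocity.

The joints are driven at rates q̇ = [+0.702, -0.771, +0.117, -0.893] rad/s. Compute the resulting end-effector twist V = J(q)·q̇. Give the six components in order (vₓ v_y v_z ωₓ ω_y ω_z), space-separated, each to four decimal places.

0.0517 0.5671 0.1212 -0.3489 -0.8220 0.0480

o_n = [1.4494, 0.0613, 0.5723]
J₁: ẑ×o_n = [-0.0613, 1.4494, 0.0000], ω = ẑ
J2: z=[0.0000, 0.0000, 1.0000] o=[0.7277, -0.1814, 0.0000] → [-0.2427, 0.7216, 0.0000, 0.0000, 0.0000, 1.0000]
J3: z=[0.0000, 0.0000, 1.0000] o=[0.8482, -0.0094, 0.0000] → [-0.0707, 0.6012, 0.0000, 0.0000, 0.0000, 1.0000]
J4: z=[0.3907, 0.9205, 0.0000] o=[1.2072, -0.1618, 0.4700] → [0.0942, -0.0400, -0.1358, 0.3907, 0.9205, 0.0000]
V = J·q̇ = [0.0517, 0.5671, 0.1212, -0.3489, -0.8220, 0.0480]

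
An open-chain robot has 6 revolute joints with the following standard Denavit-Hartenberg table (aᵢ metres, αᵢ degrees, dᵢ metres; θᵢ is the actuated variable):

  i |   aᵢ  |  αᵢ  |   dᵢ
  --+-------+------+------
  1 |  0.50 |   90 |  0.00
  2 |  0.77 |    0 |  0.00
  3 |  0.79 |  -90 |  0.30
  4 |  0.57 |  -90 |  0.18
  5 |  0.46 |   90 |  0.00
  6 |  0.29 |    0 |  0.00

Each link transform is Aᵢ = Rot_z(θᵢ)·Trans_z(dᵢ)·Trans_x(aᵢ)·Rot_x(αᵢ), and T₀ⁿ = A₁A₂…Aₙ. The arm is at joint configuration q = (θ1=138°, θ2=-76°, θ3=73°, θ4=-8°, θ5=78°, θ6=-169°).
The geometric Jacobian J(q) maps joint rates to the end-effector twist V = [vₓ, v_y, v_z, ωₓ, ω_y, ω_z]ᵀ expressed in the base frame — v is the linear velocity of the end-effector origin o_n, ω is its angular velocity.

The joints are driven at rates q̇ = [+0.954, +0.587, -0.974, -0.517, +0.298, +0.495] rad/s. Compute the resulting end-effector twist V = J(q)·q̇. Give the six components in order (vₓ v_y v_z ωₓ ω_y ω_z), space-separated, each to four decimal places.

o_n = [-1.2427, 1.7099, -0.8110]
J₁: ẑ×o_n = [-1.7099, -1.2427, 0.0000], ω = ẑ
J2: z=[0.6691, 0.7431, 0.0000] o=[-0.3716, 0.3346, 0.0000] → [-0.6027, 0.5427, 1.5677, 0.6691, 0.7431, 0.0000]
J3: z=[0.6691, 0.7431, 0.0000] o=[-0.5100, 0.4592, -0.7471] → [-0.0475, 0.0427, 1.3814, 0.6691, 0.7431, 0.0000]
J4: z=[-0.0389, 0.0350, 0.9986] o=[-0.8955, 1.2100, -0.7885] → [-0.5000, -0.3476, -0.0073, -0.0389, 0.0350, 0.9986]
J5: z=[-0.7659, -0.6429, -0.0073] o=[-1.2684, 1.6525, -0.6383] → [0.1115, -0.1325, -0.0275, -0.7659, -0.6429, -0.0073]
J6: z=[-0.6358, 0.7557, 0.1569] o=[-1.3122, 1.7099, -1.0925] → [0.2128, 0.1899, -0.0526, -0.6358, 0.7557, 0.1569]
V = J·q̇ = [-1.5418, -0.6744, -0.4557, -0.7818, -0.1232, 0.5132]

-1.5418 -0.6744 -0.4557 -0.7818 -0.1232 0.5132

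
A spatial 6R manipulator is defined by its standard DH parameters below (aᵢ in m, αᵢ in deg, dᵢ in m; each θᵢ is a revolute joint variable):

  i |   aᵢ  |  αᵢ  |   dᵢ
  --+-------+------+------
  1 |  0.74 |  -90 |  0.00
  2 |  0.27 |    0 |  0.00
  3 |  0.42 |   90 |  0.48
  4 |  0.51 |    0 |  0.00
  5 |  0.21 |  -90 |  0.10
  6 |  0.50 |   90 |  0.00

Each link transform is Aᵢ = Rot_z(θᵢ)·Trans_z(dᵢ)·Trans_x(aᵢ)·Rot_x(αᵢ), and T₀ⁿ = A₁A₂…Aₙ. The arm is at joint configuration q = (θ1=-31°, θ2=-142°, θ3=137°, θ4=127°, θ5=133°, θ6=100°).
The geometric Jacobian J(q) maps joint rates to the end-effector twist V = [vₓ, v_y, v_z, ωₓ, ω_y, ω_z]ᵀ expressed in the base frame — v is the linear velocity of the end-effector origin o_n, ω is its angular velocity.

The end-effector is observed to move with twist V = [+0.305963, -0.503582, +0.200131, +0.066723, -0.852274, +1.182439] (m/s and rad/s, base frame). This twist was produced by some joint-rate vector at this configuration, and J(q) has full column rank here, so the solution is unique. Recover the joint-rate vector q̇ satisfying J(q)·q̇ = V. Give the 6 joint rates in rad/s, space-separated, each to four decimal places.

o_n = [0.9541, 0.3204, -0.2167]
J₁: ẑ×o_n = [-0.3204, 0.9541, 0.0000], ω = ẑ
J2: z=[0.5150, 0.8572, 0.0000] o=[0.6343, -0.3811, 0.0000] → [-0.1857, 0.1116, 0.0872, 0.5150, 0.8572, 0.0000]
J3: z=[0.5150, 0.8572, 0.0000] o=[0.4519, -0.2715, 0.1662] → [-0.3282, 0.1972, -0.1255, 0.5150, 0.8572, 0.0000]
J4: z=[-0.0747, 0.0449, 0.9962] o=[1.0578, -0.0756, 0.2028] → [-0.4133, -0.1347, -0.0249, -0.0747, 0.0449, 0.9962]
J5: z=[-0.0747, 0.0449, 0.9962] o=[1.0055, 0.4310, 0.1761] → [0.0926, -0.0806, 0.0106, -0.0747, 0.0449, 0.9962]
J6: z=[0.7515, -0.6541, 0.0858] o=[0.8604, 0.2769, 0.2725] → [0.3163, 0.3757, 0.0939, 0.7515, -0.6541, 0.0858]
q̇ = J⁺·V = [-0.4460, 0.3750, -0.9590, 0.8550, 0.7240, 0.6460]

-0.4460 0.3750 -0.9590 0.8550 0.7240 0.6460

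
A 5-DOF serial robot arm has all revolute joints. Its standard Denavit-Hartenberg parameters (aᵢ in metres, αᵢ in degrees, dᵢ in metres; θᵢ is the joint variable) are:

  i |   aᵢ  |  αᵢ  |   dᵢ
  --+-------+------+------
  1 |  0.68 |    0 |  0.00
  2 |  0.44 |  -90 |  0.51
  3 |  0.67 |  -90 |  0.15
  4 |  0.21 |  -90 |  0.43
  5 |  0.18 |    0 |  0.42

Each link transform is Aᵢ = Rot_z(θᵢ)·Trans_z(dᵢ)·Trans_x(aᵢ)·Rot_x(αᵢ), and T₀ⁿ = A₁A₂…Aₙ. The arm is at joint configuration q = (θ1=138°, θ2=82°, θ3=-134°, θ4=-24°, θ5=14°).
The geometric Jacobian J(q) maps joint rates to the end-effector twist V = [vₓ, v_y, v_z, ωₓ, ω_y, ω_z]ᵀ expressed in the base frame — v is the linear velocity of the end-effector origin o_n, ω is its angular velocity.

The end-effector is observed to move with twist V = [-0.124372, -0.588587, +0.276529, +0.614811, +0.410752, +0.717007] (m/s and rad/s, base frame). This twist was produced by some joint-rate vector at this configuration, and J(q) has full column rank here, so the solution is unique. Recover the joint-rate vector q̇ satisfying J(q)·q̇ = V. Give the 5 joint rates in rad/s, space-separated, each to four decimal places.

o_n = [-0.4706, 0.5850, 1.6361]
J₁: ẑ×o_n = [-0.5850, -0.4706, 0.0000], ω = ẑ
J2: z=[0.0000, 0.0000, 1.0000] o=[-0.5053, 0.4550, 0.0000] → [-0.1300, 0.0348, 0.0000, 0.0000, 0.0000, 1.0000]
J3: z=[0.6428, -0.7660, 0.0000] o=[-0.8424, 0.1722, 0.5100] → [-0.8626, -0.7238, 0.5502, 0.6428, -0.7660, 0.0000]
J4: z=[-0.5510, -0.4624, 0.6947] o=[-0.3894, 0.3564, 0.9920] → [-0.4566, 0.2986, -0.1635, -0.5510, -0.4624, 0.6947]
J5: z=[-0.3708, 0.8814, 0.2926] o=[-0.4694, 0.1778, 1.4287] → [0.0637, 0.0766, -0.1499, -0.3708, 0.8814, 0.2926]
q̇ = J⁺·V = [0.3260, 0.9730, 0.2870, -0.9330, 0.2260]

0.3260 0.9730 0.2870 -0.9330 0.2260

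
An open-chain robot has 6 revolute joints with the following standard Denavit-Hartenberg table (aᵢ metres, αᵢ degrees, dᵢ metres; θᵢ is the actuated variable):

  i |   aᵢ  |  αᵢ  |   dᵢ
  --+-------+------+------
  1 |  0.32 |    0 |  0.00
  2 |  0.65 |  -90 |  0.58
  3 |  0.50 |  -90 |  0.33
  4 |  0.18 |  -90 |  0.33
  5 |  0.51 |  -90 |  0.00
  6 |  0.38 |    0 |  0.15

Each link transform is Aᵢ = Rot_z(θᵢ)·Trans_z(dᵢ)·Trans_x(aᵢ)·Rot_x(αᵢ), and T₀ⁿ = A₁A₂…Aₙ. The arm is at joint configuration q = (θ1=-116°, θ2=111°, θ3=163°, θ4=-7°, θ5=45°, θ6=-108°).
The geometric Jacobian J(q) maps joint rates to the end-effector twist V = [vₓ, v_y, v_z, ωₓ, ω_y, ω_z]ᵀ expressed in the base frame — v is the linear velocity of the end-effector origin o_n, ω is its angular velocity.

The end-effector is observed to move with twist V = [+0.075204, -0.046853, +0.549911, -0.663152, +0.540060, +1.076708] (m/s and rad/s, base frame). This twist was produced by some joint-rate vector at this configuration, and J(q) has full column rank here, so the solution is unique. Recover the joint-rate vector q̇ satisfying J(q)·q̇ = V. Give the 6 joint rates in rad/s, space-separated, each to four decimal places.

o_n = [-0.3266, -0.2571, 0.2676]
J₁: ẑ×o_n = [0.2571, -0.3266, 0.0000], ω = ẑ
J2: z=[0.0000, 0.0000, 1.0000] o=[-0.1403, -0.2876, 0.0000] → [-0.0305, -0.1863, 0.0000, 0.0000, 0.0000, 1.0000]
J3: z=[0.0872, 0.9962, 0.0000] o=[0.5072, -0.3443, 0.5800] → [-0.3112, 0.0272, 0.8382, 0.0872, 0.9962, 0.0000]
J4: z=[-0.2913, 0.0255, 0.9563] o=[0.0597, 0.0262, 0.4338] → [0.2667, -0.4178, 0.0924, -0.2913, 0.0255, 0.9563]
J5: z=[-0.2026, -0.9786, -0.0356] o=[-0.2047, 0.0713, 0.6972] → [0.4087, -0.0827, -0.0527, -0.2026, -0.9786, -0.0356]
J6: z=[0.8671, -0.1624, -0.4710] o=[-0.4369, 0.1357, 0.2476] → [-0.1883, -0.0693, -0.3227, 0.8671, -0.1624, -0.4710]
q̇ = J⁺·V = [0.4670, 0.4310, 0.3330, -0.2600, -0.0700, -0.9020]

0.4670 0.4310 0.3330 -0.2600 -0.0700 -0.9020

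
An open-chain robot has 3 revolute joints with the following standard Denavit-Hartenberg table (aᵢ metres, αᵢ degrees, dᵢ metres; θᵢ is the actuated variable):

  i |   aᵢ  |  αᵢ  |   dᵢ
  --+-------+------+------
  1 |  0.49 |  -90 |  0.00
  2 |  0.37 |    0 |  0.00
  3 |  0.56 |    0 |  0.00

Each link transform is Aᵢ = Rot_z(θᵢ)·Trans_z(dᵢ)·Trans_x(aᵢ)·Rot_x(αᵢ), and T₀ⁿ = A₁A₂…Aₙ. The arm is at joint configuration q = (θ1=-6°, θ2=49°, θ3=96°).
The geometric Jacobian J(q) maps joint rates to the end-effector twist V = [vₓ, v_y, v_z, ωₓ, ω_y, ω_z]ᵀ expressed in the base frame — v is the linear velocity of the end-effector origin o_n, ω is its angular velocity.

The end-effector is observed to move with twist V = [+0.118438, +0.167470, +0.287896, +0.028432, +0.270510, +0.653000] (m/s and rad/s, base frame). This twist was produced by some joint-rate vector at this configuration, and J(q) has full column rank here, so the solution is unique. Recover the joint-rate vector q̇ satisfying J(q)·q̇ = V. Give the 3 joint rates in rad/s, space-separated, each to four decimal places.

0.6530 -0.6720 0.9440

o_n = [0.2725, -0.0286, -0.6004]
J₁: ẑ×o_n = [0.0286, 0.2725, -0.0000], ω = ẑ
J2: z=[0.1045, 0.9945, 0.0000] o=[0.4873, -0.0512, 0.0000] → [-0.5972, 0.0628, 0.2160, 0.1045, 0.9945, 0.0000]
J3: z=[0.1045, 0.9945, 0.0000] o=[0.7287, -0.0766, -0.2792] → [-0.3194, 0.0336, 0.4587, 0.1045, 0.9945, 0.0000]
q̇ = J⁺·V = [0.6530, -0.6720, 0.9440]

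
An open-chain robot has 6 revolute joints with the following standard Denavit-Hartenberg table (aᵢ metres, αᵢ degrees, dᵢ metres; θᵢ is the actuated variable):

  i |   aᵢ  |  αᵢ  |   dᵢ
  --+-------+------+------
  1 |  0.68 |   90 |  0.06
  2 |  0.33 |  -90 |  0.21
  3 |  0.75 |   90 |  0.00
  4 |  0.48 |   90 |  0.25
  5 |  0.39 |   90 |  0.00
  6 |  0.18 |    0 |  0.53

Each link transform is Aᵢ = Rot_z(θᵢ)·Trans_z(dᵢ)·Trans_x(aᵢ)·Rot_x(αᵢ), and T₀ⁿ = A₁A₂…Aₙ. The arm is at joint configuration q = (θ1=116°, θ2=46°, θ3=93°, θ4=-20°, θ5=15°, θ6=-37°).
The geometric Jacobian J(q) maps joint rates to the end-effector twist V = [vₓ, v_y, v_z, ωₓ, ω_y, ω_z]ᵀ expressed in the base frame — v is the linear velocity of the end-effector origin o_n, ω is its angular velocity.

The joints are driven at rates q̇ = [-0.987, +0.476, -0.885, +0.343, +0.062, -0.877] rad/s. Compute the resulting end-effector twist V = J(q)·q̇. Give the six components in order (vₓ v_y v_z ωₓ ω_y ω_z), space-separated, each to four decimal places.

-0.4595 2.4853 1.6765 -0.0563 1.5934 -0.7246

o_n = [-1.8887, 0.1486, -0.0597]
J₁: ẑ×o_n = [-0.1486, -1.8887, 0.0000], ω = ẑ
J2: z=[0.8988, 0.4384, 0.0000] o=[-0.2981, 0.6112, 0.0600] → [-0.0525, 0.1076, 0.2815, 0.8988, 0.4384, 0.0000]
J3: z=[0.3153, -0.6465, 0.6947] o=[-0.2098, 0.9093, 0.2974] → [0.7593, -1.0537, -1.3254, 0.3153, -0.6465, 0.6947]
J4: z=[-0.3511, 0.6006, 0.7184] o=[-0.8711, 0.5564, 0.2691] → [0.0955, -0.8465, 0.7544, -0.3511, 0.6006, 0.7184]
J5: z=[0.0052, 0.7684, -0.6399] o=[-1.4083, 0.6005, 0.3177] → [-0.5792, 0.3094, 0.3669, 0.0052, 0.7684, -0.6399]
J6: z=[0.0968, -0.6373, -0.7645] o=[-1.7964, 0.5779, 0.2874] → [-0.1071, 0.1042, -0.1004, 0.0968, -0.6373, -0.7645]
V = J·q̇ = [-0.4595, 2.4853, 1.6765, -0.0563, 1.5934, -0.7246]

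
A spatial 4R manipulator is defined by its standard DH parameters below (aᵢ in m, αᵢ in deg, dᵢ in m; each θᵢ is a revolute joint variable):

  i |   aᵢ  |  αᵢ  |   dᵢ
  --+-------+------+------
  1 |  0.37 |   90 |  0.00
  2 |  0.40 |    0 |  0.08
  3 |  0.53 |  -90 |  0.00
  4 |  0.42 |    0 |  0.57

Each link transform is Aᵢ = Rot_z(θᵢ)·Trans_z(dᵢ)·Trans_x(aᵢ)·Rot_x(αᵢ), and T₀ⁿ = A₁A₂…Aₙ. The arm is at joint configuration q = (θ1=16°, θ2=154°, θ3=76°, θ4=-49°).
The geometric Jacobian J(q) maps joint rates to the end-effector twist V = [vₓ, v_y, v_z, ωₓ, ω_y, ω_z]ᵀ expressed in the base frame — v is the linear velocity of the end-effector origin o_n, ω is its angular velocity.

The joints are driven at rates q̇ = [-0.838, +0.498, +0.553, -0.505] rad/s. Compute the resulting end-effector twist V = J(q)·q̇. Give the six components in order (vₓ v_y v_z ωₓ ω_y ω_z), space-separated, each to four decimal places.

0.7108 0.1207 -0.1417 -0.0822 -1.1169 -0.5134

o_n = [0.0415, -0.4011, -0.8081]
J₁: ẑ×o_n = [0.4011, 0.0415, -0.0000], ω = ẑ
J2: z=[0.2756, -0.9613, 0.0000] o=[0.3557, 0.1020, 0.0000] → [0.7768, 0.2227, -0.4407, 0.2756, -0.9613, 0.0000]
J3: z=[0.2756, -0.9613, 0.0000] o=[0.0321, -0.0740, 0.1753] → [0.9454, 0.2711, -0.0811, 0.2756, -0.9613, 0.0000]
J4: z=[0.7364, 0.2112, -0.6428] o=[-0.2954, -0.1679, -0.2307] → [-0.2718, 0.2087, -0.2428, 0.7364, 0.2112, -0.6428]
V = J·q̇ = [0.7108, 0.1207, -0.1417, -0.0822, -1.1169, -0.5134]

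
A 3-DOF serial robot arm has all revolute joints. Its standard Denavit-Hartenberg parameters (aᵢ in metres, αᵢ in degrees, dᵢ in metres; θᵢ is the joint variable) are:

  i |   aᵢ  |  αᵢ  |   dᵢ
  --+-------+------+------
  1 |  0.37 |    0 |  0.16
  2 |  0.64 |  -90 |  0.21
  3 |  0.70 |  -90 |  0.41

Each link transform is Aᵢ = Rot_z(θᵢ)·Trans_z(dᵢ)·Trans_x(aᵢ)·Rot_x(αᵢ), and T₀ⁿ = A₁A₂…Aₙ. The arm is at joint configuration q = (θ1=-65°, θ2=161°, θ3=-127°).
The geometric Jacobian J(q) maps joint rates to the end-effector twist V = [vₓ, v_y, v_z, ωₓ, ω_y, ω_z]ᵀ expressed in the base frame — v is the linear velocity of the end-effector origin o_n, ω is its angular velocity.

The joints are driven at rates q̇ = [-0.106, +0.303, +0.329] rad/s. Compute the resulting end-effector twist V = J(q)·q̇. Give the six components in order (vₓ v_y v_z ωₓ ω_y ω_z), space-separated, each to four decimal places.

-0.0892 0.0815 0.1386 -0.3272 -0.0344 0.1970

o_n = [-0.2742, -0.1607, 0.9290]
J₁: ẑ×o_n = [0.1607, -0.2742, 0.0000], ω = ẑ
J2: z=[0.0000, 0.0000, 1.0000] o=[0.1564, -0.3353, 0.1600] → [-0.1747, -0.4306, 0.0000, 0.0000, 0.0000, 1.0000]
J3: z=[-0.9945, -0.1045, 0.0000] o=[0.0895, 0.3012, 0.3700] → [-0.0584, 0.5560, 0.4213, -0.9945, -0.1045, 0.0000]
V = J·q̇ = [-0.0892, 0.0815, 0.1386, -0.3272, -0.0344, 0.1970]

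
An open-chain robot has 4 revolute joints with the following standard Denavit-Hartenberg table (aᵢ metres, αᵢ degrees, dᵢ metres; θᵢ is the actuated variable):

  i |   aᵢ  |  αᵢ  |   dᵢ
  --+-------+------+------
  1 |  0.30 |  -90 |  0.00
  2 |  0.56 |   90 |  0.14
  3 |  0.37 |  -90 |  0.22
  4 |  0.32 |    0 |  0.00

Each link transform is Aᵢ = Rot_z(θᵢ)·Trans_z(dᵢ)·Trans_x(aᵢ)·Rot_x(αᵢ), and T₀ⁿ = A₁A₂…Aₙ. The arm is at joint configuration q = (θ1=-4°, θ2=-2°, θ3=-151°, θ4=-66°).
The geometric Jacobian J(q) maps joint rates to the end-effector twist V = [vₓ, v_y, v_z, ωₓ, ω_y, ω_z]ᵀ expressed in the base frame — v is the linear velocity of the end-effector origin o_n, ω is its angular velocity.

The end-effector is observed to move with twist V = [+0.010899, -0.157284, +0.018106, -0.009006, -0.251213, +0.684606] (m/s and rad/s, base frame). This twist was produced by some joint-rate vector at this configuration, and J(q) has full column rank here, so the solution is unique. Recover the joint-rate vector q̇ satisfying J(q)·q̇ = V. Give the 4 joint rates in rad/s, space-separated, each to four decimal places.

o_n = [0.3965, -0.1305, 0.5163]
J₁: ẑ×o_n = [0.1305, 0.3965, -0.0000], ω = ẑ
J2: z=[0.0698, 0.9976, 0.0000] o=[0.2993, -0.0209, 0.0000] → [0.5150, -0.0360, -0.1046, 0.0698, 0.9976, 0.0000]
J3: z=[-0.0348, 0.0024, 0.9994] o=[0.8673, 0.0797, 0.0195] → [0.2112, -0.4533, 0.0085, -0.0348, 0.0024, 0.9994]
J4: z=[0.4223, -0.9063, 0.0169] o=[0.5245, -0.0762, 0.2281] → [-0.2603, -0.1239, -0.1390, 0.4223, -0.9063, 0.0169]
q̇ = J⁺·V = [0.1790, -0.2040, 0.5050, 0.0540]

0.1790 -0.2040 0.5050 0.0540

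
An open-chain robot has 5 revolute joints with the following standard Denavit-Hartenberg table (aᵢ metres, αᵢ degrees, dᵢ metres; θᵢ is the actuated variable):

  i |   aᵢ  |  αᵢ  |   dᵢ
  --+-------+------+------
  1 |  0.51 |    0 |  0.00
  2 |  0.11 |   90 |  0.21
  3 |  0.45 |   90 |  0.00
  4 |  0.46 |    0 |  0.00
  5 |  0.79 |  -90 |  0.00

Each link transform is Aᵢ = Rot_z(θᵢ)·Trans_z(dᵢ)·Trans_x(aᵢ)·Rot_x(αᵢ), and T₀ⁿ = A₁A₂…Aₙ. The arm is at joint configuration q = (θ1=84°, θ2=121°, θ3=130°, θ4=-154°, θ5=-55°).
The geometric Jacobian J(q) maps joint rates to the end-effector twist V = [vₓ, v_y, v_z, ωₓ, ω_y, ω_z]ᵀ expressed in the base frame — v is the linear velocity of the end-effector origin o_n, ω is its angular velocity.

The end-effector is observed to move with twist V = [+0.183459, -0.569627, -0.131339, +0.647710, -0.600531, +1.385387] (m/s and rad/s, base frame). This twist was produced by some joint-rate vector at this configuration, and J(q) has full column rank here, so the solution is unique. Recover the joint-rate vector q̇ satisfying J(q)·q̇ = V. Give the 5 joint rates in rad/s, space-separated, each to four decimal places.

0.8260 0.8390 -0.8180 0.5510 -0.9860

o_n = [-0.5043, 0.4473, -0.2913]
J₁: ẑ×o_n = [-0.4473, -0.5043, 0.0000], ω = ẑ
J2: z=[0.0000, 0.0000, 1.0000] o=[0.0533, 0.5072, 0.0000] → [0.0599, -0.5576, 0.0000, 0.0000, 0.0000, 1.0000]
J3: z=[-0.4226, 0.9063, 0.0000] o=[-0.0464, 0.4607, 0.2100] → [-0.4543, -0.2119, 0.4206, -0.4226, 0.9063, 0.0000]
J4: z=[-0.6943, -0.3237, 0.6428] o=[0.2158, 0.5830, 0.5547] → [0.3611, -1.0502, -0.1389, -0.6943, -0.3237, 0.6428]
J5: z=[-0.6943, -0.3237, 0.6428] o=[0.0601, 0.2879, 0.2380] → [0.0689, -0.7303, -0.2934, -0.6943, -0.3237, 0.6428]
q̇ = J⁺·V = [0.8260, 0.8390, -0.8180, 0.5510, -0.9860]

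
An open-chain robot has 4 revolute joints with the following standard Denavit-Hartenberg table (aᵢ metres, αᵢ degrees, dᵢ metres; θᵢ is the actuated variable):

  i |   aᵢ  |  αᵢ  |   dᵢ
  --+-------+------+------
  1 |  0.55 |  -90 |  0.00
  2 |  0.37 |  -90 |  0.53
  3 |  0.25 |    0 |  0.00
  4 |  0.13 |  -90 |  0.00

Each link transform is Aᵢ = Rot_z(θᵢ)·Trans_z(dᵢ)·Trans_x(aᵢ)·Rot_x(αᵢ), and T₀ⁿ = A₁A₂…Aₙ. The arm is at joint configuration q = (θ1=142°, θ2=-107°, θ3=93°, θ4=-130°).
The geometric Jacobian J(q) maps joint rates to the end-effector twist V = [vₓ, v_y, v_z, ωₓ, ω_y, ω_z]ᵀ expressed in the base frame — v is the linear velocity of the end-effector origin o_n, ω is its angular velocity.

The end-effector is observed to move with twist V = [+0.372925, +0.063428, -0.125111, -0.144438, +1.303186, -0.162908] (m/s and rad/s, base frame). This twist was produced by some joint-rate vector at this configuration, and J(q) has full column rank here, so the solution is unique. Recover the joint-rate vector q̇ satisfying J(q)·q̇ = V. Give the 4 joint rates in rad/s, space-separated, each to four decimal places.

-0.4430 -0.9380 0.2950 0.6630

o_n = [-0.5480, -0.0269, 0.4406]
J₁: ẑ×o_n = [0.0269, -0.5480, 0.0000], ω = ẑ
J2: z=[-0.6157, -0.7880, 0.0000] o=[-0.4334, 0.3386, 0.0000] → [-0.3472, 0.2713, 0.1347, -0.6157, -0.7880, 0.0000]
J3: z=[-0.7536, 0.5888, 0.2924] o=[-0.6745, -0.1456, 0.3538] → [0.0164, 0.1024, -0.1639, -0.7536, 0.5888, 0.2924]
J4: z=[-0.7536, 0.5888, 0.2924] o=[-0.5238, 0.0535, 0.3413] → [0.0819, 0.0677, 0.0748, -0.7536, 0.5888, 0.2924]
q̇ = J⁺·V = [-0.4430, -0.9380, 0.2950, 0.6630]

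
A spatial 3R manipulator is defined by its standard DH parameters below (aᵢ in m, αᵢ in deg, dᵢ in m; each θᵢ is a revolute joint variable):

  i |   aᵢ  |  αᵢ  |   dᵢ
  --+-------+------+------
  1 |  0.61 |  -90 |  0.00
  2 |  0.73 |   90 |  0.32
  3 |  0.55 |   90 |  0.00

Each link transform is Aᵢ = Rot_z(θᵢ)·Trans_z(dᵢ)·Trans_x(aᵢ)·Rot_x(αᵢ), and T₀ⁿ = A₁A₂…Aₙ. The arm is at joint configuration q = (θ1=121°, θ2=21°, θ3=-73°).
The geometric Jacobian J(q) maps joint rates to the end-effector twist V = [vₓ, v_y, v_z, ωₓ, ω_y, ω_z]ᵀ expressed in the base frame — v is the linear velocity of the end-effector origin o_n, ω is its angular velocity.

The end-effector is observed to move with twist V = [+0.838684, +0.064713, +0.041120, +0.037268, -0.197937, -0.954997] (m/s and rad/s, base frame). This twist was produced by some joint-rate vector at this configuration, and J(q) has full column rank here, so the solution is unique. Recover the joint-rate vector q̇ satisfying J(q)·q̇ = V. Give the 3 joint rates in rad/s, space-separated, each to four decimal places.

o_n = [-0.5659, 1.3418, -0.3192]
J₁: ẑ×o_n = [-1.3418, -0.5659, 0.0000], ω = ẑ
J2: z=[-0.8572, -0.5150, 0.0000] o=[-0.3142, 0.5229, 0.0000] → [0.1644, -0.2736, -0.8316, -0.8572, -0.5150, 0.0000]
J3: z=[-0.1846, 0.3072, 0.9336] o=[-0.9395, 0.9422, -0.2616] → [-0.3907, 0.3381, -0.1885, -0.1846, 0.3072, 0.9336]
q̇ = J⁺·V = [-0.4630, 0.0700, -0.5270]

-0.4630 0.0700 -0.5270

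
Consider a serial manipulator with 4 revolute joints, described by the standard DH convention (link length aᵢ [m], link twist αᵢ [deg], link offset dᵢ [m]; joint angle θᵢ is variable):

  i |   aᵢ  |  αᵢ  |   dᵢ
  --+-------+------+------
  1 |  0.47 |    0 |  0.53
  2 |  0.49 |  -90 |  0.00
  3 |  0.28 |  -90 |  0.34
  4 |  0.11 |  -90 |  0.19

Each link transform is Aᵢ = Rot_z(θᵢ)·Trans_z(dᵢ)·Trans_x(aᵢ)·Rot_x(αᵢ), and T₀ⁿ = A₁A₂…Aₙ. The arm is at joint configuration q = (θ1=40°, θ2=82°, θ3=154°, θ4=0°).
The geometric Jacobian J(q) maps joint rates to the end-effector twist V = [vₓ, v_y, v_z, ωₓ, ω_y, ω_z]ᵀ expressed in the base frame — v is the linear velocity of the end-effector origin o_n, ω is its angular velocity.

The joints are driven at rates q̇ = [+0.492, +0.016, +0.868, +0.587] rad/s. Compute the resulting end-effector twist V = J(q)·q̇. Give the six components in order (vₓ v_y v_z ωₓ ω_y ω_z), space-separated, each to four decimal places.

-0.0265 0.0496 0.3766 -0.5997 -0.6782 1.0356

o_n = [0.0419, 0.1696, 0.5298]
J₁: ẑ×o_n = [-0.1696, 0.0419, 0.0000], ω = ẑ
J2: z=[0.0000, 0.0000, 1.0000] o=[0.3600, 0.3021, 0.5300] → [0.1325, -0.3181, 0.0000, 0.0000, 0.0000, 1.0000]
J3: z=[-0.8480, -0.5299, 0.0000] o=[0.1004, 0.7177, 0.5300] → [0.0001, -0.0002, 0.4338, -0.8480, -0.5299, 0.0000]
J4: z=[0.2323, -0.3718, 0.8988] o=[-0.0546, 0.3241, 0.4073] → [0.0933, 0.0583, -0.0000, 0.2323, -0.3718, 0.8988]
V = J·q̇ = [-0.0265, 0.0496, 0.3766, -0.5997, -0.6782, 1.0356]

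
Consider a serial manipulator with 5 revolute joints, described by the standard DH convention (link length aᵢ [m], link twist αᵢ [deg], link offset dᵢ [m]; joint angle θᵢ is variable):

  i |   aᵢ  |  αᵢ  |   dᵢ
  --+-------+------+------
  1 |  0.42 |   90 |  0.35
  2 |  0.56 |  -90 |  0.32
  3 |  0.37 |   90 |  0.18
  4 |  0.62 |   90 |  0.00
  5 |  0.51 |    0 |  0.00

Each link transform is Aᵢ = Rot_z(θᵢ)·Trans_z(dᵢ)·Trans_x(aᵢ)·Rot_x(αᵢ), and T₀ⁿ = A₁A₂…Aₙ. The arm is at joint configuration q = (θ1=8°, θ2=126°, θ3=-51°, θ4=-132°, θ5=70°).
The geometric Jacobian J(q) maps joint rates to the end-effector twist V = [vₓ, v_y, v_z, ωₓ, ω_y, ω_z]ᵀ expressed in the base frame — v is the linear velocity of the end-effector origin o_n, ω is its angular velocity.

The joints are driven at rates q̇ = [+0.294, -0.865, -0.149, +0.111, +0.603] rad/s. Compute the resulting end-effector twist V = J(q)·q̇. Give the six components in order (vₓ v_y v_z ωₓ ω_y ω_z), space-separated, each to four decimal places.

o_n = [0.7637, -0.3936, 0.6607]
J₁: ẑ×o_n = [0.3936, 0.7637, -0.0000], ω = ẑ
J2: z=[0.1392, -0.9903, 0.0000] o=[0.4159, 0.0585, 0.3500] → [-0.3077, -0.0432, 0.2815, 0.1392, -0.9903, 0.0000]
J3: z=[-0.8011, -0.1126, -0.5878] o=[0.1345, -0.3042, 0.8030] → [-0.0365, -0.4839, 0.1424, -0.8011, -0.1126, -0.5878]
J4: z=[0.5399, -0.5596, -0.6287] o=[-0.1052, -0.6283, 0.8856] → [0.2735, -0.4249, 0.6130, 0.5399, -0.5596, -0.6287]
J5: z=[-0.3442, 0.5348, -0.7717] o=[0.3710, -0.2358, 0.9452] → [-0.2739, -0.4010, -0.1557, -0.3442, 0.5348, -0.7717]
V = J·q̇ = [0.2524, 0.0451, -0.2906, -0.1487, 1.1337, -0.1535]

0.2524 0.0451 -0.2906 -0.1487 1.1337 -0.1535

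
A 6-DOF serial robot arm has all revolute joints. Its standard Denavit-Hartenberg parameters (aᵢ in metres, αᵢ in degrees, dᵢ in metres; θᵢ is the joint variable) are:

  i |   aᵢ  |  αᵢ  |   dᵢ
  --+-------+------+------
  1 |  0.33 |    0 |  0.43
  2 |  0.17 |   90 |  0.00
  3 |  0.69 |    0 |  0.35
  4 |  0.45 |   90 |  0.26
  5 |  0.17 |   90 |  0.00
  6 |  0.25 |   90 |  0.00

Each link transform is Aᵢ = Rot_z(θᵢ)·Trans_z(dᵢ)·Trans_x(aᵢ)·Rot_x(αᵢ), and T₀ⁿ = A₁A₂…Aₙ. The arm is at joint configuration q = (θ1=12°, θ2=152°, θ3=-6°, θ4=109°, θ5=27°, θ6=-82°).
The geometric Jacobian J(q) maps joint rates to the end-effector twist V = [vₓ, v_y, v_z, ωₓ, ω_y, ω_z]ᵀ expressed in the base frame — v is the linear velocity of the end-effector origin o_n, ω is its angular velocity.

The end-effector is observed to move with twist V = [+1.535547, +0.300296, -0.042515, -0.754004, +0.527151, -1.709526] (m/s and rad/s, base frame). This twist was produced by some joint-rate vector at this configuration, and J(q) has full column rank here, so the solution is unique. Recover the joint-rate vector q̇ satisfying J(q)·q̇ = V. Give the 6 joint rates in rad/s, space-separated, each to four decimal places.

o_n = [0.0621, 0.8747, 0.9184]
J₁: ẑ×o_n = [-0.8747, 0.0621, 0.0000], ω = ẑ
J2: z=[0.0000, 0.0000, 1.0000] o=[0.3228, 0.0686, 0.4300] → [-0.8060, -0.2606, 0.0000, 0.0000, 0.0000, 1.0000]
J3: z=[0.2756, 0.9613, 0.0000] o=[0.1594, 0.1155, 0.4300] → [0.4695, -0.1346, 0.3027, 0.2756, 0.9613, 0.0000]
J4: z=[0.2756, 0.9613, 0.0000] o=[-0.4038, 0.6411, 0.3579] → [0.5389, -0.1545, -0.3835, 0.2756, 0.9613, 0.0000]
J5: z=[-0.9366, 0.2686, 0.2250] o=[-0.2348, 0.8631, 0.7963] → [0.0302, 0.1812, -0.0906, -0.9366, 0.2686, 0.2250]
J6: z=[-0.1474, -0.8846, 0.4424] o=[-0.1808, 0.9279, 0.9439] → [0.0461, 0.1037, 0.2228, -0.1474, -0.8846, 0.4424]
q̇ = J⁺·V = [-0.8930, -0.8930, 0.1730, -0.1120, 0.8650, -0.2670]

-0.8930 -0.8930 0.1730 -0.1120 0.8650 -0.2670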